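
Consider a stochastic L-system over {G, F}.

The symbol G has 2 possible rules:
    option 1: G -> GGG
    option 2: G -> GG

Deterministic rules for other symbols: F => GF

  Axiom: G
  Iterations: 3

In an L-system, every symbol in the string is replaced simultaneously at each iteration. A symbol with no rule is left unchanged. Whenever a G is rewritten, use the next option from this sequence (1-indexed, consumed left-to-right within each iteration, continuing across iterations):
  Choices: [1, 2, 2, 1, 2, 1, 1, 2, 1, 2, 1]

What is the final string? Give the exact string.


Answer: GGGGGGGGGGGGGGGGGG

Derivation:
Step 0: G
Step 1: GGG  (used choices [1])
Step 2: GGGGGGG  (used choices [2, 2, 1])
Step 3: GGGGGGGGGGGGGGGGGG  (used choices [2, 1, 1, 2, 1, 2, 1])


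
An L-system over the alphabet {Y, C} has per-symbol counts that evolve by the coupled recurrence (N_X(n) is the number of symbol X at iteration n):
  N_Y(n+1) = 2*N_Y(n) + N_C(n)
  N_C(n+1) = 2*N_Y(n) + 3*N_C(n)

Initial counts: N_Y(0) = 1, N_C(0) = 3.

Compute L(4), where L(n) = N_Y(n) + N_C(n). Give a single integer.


Answer: 1024

Derivation:
Step 0: N_Y=1, N_C=3, L=4
Step 1: N_Y=5, N_C=11, L=16
Step 2: N_Y=21, N_C=43, L=64
Step 3: N_Y=85, N_C=171, L=256
Step 4: N_Y=341, N_C=683, L=1024


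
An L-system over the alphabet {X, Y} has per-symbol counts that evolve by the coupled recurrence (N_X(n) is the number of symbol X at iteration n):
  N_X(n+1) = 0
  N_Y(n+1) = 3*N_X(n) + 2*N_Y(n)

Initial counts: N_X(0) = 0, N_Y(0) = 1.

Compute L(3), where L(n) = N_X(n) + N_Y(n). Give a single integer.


Answer: 8

Derivation:
Step 0: N_X=0, N_Y=1, L=1
Step 1: N_X=0, N_Y=2, L=2
Step 2: N_X=0, N_Y=4, L=4
Step 3: N_X=0, N_Y=8, L=8


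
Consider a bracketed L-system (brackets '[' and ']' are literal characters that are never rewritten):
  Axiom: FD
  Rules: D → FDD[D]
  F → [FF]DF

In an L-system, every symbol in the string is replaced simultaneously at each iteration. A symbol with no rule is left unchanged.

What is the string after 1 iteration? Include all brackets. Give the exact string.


Step 0: FD
Step 1: [FF]DFFDD[D]

Answer: [FF]DFFDD[D]


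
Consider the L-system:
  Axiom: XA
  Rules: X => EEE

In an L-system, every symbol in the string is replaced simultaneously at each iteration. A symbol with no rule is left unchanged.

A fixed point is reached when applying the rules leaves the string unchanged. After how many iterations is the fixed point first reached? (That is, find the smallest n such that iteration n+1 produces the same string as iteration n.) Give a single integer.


Answer: 1

Derivation:
Step 0: XA
Step 1: EEEA
Step 2: EEEA  (unchanged — fixed point at step 1)


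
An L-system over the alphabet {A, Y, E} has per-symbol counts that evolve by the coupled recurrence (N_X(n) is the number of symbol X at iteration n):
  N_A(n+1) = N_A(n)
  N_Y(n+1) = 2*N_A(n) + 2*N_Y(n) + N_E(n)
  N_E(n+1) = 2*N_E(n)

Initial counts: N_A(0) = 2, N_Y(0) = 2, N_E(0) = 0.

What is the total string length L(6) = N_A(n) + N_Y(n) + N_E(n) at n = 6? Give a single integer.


Step 0: N_A=2, N_Y=2, N_E=0, L=4
Step 1: N_A=2, N_Y=8, N_E=0, L=10
Step 2: N_A=2, N_Y=20, N_E=0, L=22
Step 3: N_A=2, N_Y=44, N_E=0, L=46
Step 4: N_A=2, N_Y=92, N_E=0, L=94
Step 5: N_A=2, N_Y=188, N_E=0, L=190
Step 6: N_A=2, N_Y=380, N_E=0, L=382

Answer: 382


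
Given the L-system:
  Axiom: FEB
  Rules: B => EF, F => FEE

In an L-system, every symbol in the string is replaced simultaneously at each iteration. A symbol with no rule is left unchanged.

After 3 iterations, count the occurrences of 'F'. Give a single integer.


Step 0: FEB  (1 'F')
Step 1: FEEEEF  (2 'F')
Step 2: FEEEEEEFEE  (2 'F')
Step 3: FEEEEEEEEFEEEE  (2 'F')

Answer: 2


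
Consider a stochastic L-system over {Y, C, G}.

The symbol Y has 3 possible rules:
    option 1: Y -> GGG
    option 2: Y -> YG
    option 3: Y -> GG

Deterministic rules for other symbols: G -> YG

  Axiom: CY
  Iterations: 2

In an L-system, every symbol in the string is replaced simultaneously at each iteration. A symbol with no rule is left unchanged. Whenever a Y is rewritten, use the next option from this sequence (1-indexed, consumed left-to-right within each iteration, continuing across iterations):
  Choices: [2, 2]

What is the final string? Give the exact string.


Step 0: CY
Step 1: CYG  (used choices [2])
Step 2: CYGYG  (used choices [2])

Answer: CYGYG


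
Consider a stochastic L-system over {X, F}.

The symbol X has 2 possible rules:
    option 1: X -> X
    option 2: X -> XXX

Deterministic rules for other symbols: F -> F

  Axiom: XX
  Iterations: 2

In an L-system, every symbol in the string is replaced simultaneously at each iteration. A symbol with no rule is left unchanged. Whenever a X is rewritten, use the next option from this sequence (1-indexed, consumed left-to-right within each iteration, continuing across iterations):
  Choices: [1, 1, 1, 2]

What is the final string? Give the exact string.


Step 0: XX
Step 1: XX  (used choices [1, 1])
Step 2: XXXX  (used choices [1, 2])

Answer: XXXX


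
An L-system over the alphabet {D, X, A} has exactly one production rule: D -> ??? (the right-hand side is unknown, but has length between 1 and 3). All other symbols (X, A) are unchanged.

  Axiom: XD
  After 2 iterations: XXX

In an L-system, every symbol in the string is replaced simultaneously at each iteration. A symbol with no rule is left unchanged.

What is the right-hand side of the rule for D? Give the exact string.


Trying D -> XX:
  Step 0: XD
  Step 1: XXX
  Step 2: XXX
Matches the given result.

Answer: XX


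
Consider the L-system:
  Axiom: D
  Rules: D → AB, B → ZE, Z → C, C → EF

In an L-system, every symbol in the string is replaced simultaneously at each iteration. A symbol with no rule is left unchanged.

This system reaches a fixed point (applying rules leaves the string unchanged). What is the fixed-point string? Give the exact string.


Step 0: D
Step 1: AB
Step 2: AZE
Step 3: ACE
Step 4: AEFE
Step 5: AEFE  (unchanged — fixed point at step 4)

Answer: AEFE


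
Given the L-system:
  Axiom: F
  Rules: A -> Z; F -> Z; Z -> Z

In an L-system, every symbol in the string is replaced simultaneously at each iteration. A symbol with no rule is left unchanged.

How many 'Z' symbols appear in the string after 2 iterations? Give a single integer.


Step 0: F  (0 'Z')
Step 1: Z  (1 'Z')
Step 2: Z  (1 'Z')

Answer: 1


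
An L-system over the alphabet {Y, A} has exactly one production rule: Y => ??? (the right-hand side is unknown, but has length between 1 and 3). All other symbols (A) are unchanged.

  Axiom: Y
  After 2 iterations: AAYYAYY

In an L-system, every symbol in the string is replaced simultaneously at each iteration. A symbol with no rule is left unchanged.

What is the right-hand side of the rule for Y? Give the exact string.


Answer: AYY

Derivation:
Trying Y => AYY:
  Step 0: Y
  Step 1: AYY
  Step 2: AAYYAYY
Matches the given result.


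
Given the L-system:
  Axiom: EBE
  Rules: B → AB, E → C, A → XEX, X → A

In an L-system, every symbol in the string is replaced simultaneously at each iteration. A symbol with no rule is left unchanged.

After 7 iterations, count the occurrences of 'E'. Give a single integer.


Answer: 7

Derivation:
Step 0: EBE  (2 'E')
Step 1: CABC  (0 'E')
Step 2: CXEXABC  (1 'E')
Step 3: CACAXEXABC  (1 'E')
Step 4: CXEXCXEXACAXEXABC  (3 'E')
Step 5: CACACACAXEXCXEXACAXEXABC  (3 'E')
Step 6: CXEXCXEXCXEXCXEXACACACAXEXCXEXACAXEXABC  (7 'E')
Step 7: CACACACACACACACAXEXCXEXCXEXCXEXACACACAXEXCXEXACAXEXABC  (7 'E')


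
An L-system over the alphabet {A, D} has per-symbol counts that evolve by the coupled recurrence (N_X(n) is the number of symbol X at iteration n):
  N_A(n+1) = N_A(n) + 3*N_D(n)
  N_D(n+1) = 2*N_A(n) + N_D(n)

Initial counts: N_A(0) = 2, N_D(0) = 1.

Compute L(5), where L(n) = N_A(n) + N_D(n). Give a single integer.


Step 0: N_A=2, N_D=1, L=3
Step 1: N_A=5, N_D=5, L=10
Step 2: N_A=20, N_D=15, L=35
Step 3: N_A=65, N_D=55, L=120
Step 4: N_A=230, N_D=185, L=415
Step 5: N_A=785, N_D=645, L=1430

Answer: 1430


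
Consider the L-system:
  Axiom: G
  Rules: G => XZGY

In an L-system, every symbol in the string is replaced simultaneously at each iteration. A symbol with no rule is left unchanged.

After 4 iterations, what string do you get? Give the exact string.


Answer: XZXZXZXZGYYYY

Derivation:
Step 0: G
Step 1: XZGY
Step 2: XZXZGYY
Step 3: XZXZXZGYYY
Step 4: XZXZXZXZGYYYY


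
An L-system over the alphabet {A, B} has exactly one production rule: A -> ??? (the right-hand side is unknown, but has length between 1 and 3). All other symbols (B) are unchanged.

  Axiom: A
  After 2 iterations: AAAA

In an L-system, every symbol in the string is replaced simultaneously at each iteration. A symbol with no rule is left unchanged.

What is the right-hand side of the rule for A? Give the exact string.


Answer: AA

Derivation:
Trying A -> AA:
  Step 0: A
  Step 1: AA
  Step 2: AAAA
Matches the given result.


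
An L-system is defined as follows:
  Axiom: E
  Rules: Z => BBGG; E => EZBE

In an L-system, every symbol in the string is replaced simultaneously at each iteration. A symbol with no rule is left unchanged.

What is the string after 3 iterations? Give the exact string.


Step 0: E
Step 1: EZBE
Step 2: EZBEBBGGBEZBE
Step 3: EZBEBBGGBEZBEBBGGBEZBEBBGGBEZBE

Answer: EZBEBBGGBEZBEBBGGBEZBEBBGGBEZBE


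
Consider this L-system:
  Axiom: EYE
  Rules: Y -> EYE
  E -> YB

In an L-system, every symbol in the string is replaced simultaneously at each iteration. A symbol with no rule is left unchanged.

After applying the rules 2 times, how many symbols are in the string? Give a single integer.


Answer: 15

Derivation:
Step 0: length = 3
Step 1: length = 7
Step 2: length = 15


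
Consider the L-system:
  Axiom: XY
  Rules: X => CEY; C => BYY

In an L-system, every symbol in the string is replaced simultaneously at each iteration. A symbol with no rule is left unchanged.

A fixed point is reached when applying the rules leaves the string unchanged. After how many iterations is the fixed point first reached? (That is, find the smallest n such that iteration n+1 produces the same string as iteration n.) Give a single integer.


Step 0: XY
Step 1: CEYY
Step 2: BYYEYY
Step 3: BYYEYY  (unchanged — fixed point at step 2)

Answer: 2


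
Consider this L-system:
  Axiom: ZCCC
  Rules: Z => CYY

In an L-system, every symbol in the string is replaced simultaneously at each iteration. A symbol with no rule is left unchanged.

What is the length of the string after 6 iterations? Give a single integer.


Step 0: length = 4
Step 1: length = 6
Step 2: length = 6
Step 3: length = 6
Step 4: length = 6
Step 5: length = 6
Step 6: length = 6

Answer: 6


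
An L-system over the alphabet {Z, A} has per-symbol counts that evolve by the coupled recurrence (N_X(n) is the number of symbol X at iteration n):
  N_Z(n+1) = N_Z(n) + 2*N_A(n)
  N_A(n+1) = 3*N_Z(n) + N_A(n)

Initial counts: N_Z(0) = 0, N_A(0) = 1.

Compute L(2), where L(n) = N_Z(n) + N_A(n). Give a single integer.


Answer: 11

Derivation:
Step 0: N_Z=0, N_A=1, L=1
Step 1: N_Z=2, N_A=1, L=3
Step 2: N_Z=4, N_A=7, L=11


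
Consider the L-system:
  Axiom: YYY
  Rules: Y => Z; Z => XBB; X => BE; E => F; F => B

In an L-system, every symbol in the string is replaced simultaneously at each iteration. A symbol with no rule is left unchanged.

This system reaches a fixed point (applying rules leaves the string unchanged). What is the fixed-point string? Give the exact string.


Step 0: YYY
Step 1: ZZZ
Step 2: XBBXBBXBB
Step 3: BEBBBEBBBEBB
Step 4: BFBBBFBBBFBB
Step 5: BBBBBBBBBBBB
Step 6: BBBBBBBBBBBB  (unchanged — fixed point at step 5)

Answer: BBBBBBBBBBBB


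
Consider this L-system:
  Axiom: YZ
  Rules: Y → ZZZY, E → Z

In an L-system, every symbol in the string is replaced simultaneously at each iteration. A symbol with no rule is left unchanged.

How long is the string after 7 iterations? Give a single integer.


Step 0: length = 2
Step 1: length = 5
Step 2: length = 8
Step 3: length = 11
Step 4: length = 14
Step 5: length = 17
Step 6: length = 20
Step 7: length = 23

Answer: 23


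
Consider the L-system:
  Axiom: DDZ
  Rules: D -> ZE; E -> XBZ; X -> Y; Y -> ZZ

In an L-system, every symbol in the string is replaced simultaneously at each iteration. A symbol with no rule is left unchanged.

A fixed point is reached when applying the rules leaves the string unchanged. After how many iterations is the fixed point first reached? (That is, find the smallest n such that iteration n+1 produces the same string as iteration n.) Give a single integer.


Answer: 4

Derivation:
Step 0: DDZ
Step 1: ZEZEZ
Step 2: ZXBZZXBZZ
Step 3: ZYBZZYBZZ
Step 4: ZZZBZZZZBZZ
Step 5: ZZZBZZZZBZZ  (unchanged — fixed point at step 4)


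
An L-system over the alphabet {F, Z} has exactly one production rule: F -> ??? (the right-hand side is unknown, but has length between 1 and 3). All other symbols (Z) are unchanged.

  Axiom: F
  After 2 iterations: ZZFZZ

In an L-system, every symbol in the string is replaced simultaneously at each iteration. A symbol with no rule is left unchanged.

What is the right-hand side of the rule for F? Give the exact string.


Answer: ZFZ

Derivation:
Trying F -> ZFZ:
  Step 0: F
  Step 1: ZFZ
  Step 2: ZZFZZ
Matches the given result.


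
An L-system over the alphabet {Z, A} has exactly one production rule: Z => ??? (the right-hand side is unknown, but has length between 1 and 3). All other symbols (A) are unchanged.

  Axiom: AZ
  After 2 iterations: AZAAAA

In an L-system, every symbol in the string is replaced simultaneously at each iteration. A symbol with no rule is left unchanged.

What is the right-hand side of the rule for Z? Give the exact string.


Trying Z => ZAA:
  Step 0: AZ
  Step 1: AZAA
  Step 2: AZAAAA
Matches the given result.

Answer: ZAA


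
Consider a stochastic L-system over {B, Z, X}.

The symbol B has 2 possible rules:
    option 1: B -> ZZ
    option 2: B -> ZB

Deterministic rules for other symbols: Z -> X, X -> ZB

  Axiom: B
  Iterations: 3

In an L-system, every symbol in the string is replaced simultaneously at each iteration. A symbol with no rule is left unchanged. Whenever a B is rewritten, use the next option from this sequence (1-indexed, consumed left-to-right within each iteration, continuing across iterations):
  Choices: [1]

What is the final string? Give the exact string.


Answer: ZBZB

Derivation:
Step 0: B
Step 1: ZZ  (used choices [1])
Step 2: XX  (used choices [])
Step 3: ZBZB  (used choices [])


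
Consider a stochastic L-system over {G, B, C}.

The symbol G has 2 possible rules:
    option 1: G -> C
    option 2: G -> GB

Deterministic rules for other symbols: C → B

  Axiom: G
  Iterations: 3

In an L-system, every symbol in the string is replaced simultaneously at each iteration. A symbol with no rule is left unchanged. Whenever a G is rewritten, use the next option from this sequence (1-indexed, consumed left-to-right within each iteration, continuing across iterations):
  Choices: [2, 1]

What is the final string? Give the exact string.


Answer: BB

Derivation:
Step 0: G
Step 1: GB  (used choices [2])
Step 2: CB  (used choices [1])
Step 3: BB  (used choices [])


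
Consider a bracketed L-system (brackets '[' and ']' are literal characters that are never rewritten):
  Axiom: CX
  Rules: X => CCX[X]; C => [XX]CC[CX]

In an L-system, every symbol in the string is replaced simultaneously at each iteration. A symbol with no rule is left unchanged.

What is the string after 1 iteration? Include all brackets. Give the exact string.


Step 0: CX
Step 1: [XX]CC[CX]CCX[X]

Answer: [XX]CC[CX]CCX[X]


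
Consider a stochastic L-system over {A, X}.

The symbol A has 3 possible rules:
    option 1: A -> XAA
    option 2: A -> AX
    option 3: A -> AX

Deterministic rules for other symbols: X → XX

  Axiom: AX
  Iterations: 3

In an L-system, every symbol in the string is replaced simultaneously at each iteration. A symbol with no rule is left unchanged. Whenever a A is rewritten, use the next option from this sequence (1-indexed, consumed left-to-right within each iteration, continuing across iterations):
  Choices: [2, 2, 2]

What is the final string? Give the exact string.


Answer: AXXXXXXXXXXXXXXX

Derivation:
Step 0: AX
Step 1: AXXX  (used choices [2])
Step 2: AXXXXXXX  (used choices [2])
Step 3: AXXXXXXXXXXXXXXX  (used choices [2])


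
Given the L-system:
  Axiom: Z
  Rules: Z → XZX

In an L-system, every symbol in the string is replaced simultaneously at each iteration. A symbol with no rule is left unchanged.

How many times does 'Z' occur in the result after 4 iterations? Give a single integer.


Step 0: Z  (1 'Z')
Step 1: XZX  (1 'Z')
Step 2: XXZXX  (1 'Z')
Step 3: XXXZXXX  (1 'Z')
Step 4: XXXXZXXXX  (1 'Z')

Answer: 1


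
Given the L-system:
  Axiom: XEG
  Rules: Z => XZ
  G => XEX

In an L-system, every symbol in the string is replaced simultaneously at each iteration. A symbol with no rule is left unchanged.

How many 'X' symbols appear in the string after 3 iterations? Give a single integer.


Answer: 3

Derivation:
Step 0: XEG  (1 'X')
Step 1: XEXEX  (3 'X')
Step 2: XEXEX  (3 'X')
Step 3: XEXEX  (3 'X')


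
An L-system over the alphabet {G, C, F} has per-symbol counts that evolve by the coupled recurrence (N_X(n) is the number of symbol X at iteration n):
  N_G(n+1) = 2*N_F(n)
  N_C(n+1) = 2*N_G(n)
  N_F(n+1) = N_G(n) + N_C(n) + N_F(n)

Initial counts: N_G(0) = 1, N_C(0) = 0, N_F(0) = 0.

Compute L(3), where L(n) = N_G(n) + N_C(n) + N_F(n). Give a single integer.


Step 0: N_G=1, N_C=0, N_F=0, L=1
Step 1: N_G=0, N_C=2, N_F=1, L=3
Step 2: N_G=2, N_C=0, N_F=3, L=5
Step 3: N_G=6, N_C=4, N_F=5, L=15

Answer: 15


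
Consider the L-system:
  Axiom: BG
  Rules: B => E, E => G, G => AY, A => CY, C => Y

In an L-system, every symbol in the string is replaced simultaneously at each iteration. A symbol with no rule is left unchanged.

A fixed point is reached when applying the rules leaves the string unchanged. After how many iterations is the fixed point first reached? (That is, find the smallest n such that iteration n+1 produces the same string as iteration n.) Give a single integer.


Answer: 5

Derivation:
Step 0: BG
Step 1: EAY
Step 2: GCYY
Step 3: AYYYY
Step 4: CYYYYY
Step 5: YYYYYY
Step 6: YYYYYY  (unchanged — fixed point at step 5)


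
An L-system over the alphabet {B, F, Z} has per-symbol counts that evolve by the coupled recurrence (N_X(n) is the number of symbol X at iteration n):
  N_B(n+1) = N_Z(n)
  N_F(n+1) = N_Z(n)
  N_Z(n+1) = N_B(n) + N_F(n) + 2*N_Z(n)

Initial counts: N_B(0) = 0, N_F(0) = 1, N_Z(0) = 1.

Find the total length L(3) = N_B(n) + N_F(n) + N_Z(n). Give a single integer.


Step 0: N_B=0, N_F=1, N_Z=1, L=2
Step 1: N_B=1, N_F=1, N_Z=3, L=5
Step 2: N_B=3, N_F=3, N_Z=8, L=14
Step 3: N_B=8, N_F=8, N_Z=22, L=38

Answer: 38


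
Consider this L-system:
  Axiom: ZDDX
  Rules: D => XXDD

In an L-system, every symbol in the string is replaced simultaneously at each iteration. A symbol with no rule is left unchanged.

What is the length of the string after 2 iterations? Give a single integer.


Step 0: length = 4
Step 1: length = 10
Step 2: length = 22

Answer: 22


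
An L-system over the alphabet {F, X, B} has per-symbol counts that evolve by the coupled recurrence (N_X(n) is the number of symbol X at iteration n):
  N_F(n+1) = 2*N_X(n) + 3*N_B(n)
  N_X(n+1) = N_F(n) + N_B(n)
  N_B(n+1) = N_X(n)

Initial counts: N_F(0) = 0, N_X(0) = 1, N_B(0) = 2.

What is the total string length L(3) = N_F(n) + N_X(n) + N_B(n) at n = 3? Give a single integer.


Step 0: N_F=0, N_X=1, N_B=2, L=3
Step 1: N_F=8, N_X=2, N_B=1, L=11
Step 2: N_F=7, N_X=9, N_B=2, L=18
Step 3: N_F=24, N_X=9, N_B=9, L=42

Answer: 42


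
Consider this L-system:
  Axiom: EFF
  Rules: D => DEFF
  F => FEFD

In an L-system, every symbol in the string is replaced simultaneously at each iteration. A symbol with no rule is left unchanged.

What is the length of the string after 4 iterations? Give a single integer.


Answer: 243

Derivation:
Step 0: length = 3
Step 1: length = 9
Step 2: length = 27
Step 3: length = 81
Step 4: length = 243


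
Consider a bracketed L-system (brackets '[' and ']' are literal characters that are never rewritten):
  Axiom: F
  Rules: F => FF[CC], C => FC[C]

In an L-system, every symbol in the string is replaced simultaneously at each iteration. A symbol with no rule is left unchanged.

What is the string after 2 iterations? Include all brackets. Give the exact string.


Step 0: F
Step 1: FF[CC]
Step 2: FF[CC]FF[CC][FC[C]FC[C]]

Answer: FF[CC]FF[CC][FC[C]FC[C]]


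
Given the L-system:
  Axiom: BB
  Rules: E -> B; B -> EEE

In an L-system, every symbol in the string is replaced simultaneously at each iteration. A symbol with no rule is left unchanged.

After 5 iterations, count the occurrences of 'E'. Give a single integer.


Step 0: BB  (0 'E')
Step 1: EEEEEE  (6 'E')
Step 2: BBBBBB  (0 'E')
Step 3: EEEEEEEEEEEEEEEEEE  (18 'E')
Step 4: BBBBBBBBBBBBBBBBBB  (0 'E')
Step 5: EEEEEEEEEEEEEEEEEEEEEEEEEEEEEEEEEEEEEEEEEEEEEEEEEEEEEE  (54 'E')

Answer: 54


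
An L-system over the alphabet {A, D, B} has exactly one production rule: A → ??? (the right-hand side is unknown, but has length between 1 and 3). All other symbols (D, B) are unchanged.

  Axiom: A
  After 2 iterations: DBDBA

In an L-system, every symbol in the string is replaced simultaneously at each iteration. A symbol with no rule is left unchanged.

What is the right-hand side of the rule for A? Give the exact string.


Trying A → DBA:
  Step 0: A
  Step 1: DBA
  Step 2: DBDBA
Matches the given result.

Answer: DBA


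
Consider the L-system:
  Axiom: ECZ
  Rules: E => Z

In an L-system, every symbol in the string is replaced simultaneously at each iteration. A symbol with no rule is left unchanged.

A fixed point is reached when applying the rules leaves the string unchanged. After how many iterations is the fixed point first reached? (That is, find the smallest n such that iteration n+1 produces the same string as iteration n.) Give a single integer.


Answer: 1

Derivation:
Step 0: ECZ
Step 1: ZCZ
Step 2: ZCZ  (unchanged — fixed point at step 1)


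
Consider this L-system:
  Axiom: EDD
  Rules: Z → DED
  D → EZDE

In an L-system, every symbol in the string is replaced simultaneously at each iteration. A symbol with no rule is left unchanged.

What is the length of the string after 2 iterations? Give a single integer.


Step 0: length = 3
Step 1: length = 9
Step 2: length = 19

Answer: 19


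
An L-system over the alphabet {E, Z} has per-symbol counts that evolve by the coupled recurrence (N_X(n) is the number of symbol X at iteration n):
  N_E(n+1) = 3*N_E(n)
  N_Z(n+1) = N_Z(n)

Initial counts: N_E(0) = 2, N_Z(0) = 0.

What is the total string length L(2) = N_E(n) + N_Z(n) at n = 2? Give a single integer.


Answer: 18

Derivation:
Step 0: N_E=2, N_Z=0, L=2
Step 1: N_E=6, N_Z=0, L=6
Step 2: N_E=18, N_Z=0, L=18


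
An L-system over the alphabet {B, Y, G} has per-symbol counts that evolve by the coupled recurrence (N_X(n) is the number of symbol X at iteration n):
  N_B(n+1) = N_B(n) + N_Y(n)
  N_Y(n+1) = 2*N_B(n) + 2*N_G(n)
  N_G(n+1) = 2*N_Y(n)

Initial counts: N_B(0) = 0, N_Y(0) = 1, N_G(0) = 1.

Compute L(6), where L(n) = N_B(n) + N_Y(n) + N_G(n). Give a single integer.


Step 0: N_B=0, N_Y=1, N_G=1, L=2
Step 1: N_B=1, N_Y=2, N_G=2, L=5
Step 2: N_B=3, N_Y=6, N_G=4, L=13
Step 3: N_B=9, N_Y=14, N_G=12, L=35
Step 4: N_B=23, N_Y=42, N_G=28, L=93
Step 5: N_B=65, N_Y=102, N_G=84, L=251
Step 6: N_B=167, N_Y=298, N_G=204, L=669

Answer: 669


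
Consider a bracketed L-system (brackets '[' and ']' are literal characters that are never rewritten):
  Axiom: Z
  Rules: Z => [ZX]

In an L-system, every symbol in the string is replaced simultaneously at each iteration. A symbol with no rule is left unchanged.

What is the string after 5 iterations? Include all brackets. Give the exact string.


Step 0: Z
Step 1: [ZX]
Step 2: [[ZX]X]
Step 3: [[[ZX]X]X]
Step 4: [[[[ZX]X]X]X]
Step 5: [[[[[ZX]X]X]X]X]

Answer: [[[[[ZX]X]X]X]X]


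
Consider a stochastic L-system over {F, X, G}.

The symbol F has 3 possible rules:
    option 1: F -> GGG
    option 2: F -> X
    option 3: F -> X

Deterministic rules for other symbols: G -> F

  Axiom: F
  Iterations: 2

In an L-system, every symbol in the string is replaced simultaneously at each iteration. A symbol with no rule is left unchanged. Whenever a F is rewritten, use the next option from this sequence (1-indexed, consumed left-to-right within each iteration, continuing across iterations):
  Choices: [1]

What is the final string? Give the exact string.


Step 0: F
Step 1: GGG  (used choices [1])
Step 2: FFF  (used choices [])

Answer: FFF


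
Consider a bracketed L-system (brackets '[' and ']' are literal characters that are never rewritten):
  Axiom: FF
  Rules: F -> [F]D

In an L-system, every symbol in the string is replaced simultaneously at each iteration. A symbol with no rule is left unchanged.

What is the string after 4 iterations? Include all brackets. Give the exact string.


Answer: [[[[F]D]D]D]D[[[[F]D]D]D]D

Derivation:
Step 0: FF
Step 1: [F]D[F]D
Step 2: [[F]D]D[[F]D]D
Step 3: [[[F]D]D]D[[[F]D]D]D
Step 4: [[[[F]D]D]D]D[[[[F]D]D]D]D


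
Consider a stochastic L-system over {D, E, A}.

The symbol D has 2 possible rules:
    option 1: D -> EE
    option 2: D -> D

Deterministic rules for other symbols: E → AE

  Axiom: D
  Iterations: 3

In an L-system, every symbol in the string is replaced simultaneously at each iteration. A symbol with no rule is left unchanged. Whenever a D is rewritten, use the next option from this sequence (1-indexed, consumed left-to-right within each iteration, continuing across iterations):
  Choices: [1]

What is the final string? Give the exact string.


Answer: AAEAAE

Derivation:
Step 0: D
Step 1: EE  (used choices [1])
Step 2: AEAE  (used choices [])
Step 3: AAEAAE  (used choices [])


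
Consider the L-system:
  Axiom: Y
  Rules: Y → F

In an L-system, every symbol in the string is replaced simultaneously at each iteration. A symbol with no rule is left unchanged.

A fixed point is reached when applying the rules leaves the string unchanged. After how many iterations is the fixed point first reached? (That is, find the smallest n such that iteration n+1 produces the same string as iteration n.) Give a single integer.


Answer: 1

Derivation:
Step 0: Y
Step 1: F
Step 2: F  (unchanged — fixed point at step 1)


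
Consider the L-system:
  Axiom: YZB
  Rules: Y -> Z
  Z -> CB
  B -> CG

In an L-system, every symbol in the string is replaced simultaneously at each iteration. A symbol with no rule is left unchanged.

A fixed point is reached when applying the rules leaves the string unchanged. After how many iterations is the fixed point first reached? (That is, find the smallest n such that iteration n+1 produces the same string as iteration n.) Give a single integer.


Answer: 3

Derivation:
Step 0: YZB
Step 1: ZCBCG
Step 2: CBCCGCG
Step 3: CCGCCGCG
Step 4: CCGCCGCG  (unchanged — fixed point at step 3)


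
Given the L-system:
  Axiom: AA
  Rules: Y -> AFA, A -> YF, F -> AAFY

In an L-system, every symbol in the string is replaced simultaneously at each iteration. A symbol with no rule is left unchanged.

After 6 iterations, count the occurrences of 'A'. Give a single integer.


Step 0: length=2, 'A' count=2
Step 1: length=4, 'A' count=0
Step 2: length=14, 'A' count=8
Step 3: length=38, 'A' count=12
Step 4: length=116, 'A' count=52
Step 5: length=334, 'A' count=128
Step 6: length=990, 'A' count=412
Final string: AFAAAFYYFYFAAFYAFAAFAAAFYAFAAAFYAFAAAFYYFYFAAFYAFAYFAAFYYFYFAAFYYFYFYFAAFYAFAYFAAFYYFYFYFAAFYAFAAFAAAFYAFAAAFYYFYFAAFYAFAYFAAFYYFAFAAAFYYFYFAAFYAFAAFAAAFYAFAAAFYYFYFAAFYAFAAFAAAFYAFAAAFYAFAAAFYYFYFAAFYAFAYFAAFYYFAFAAAFYYFYFAAFYAFAAFAAAFYAFAAAFYAFAAAFYYFYFAAFYAFAYFAAFYYFAFAAAFYYFYFAAFYAFAAFAAAFYAFAAAFYAFAAAFYYFYFAAFYAFAYFAAFYYFYFAAFYYFYFYFAAFYAFAYFAAFYYFYFYFAAFYAFAAFAAAFYAFAAAFYYFYFAAFYAFAYFAAFYYFAFAAAFYYFYFAAFYAFAAFAAAFYYFAAFYYFYFYFAAFYAFAAFAAAFYAFAAAFYYFYFAAFYAFAYFAAFYYFYFAAFYYFYFYFAAFYAFAAFAAAFYYFYFAAFYAFAAFAAAFYAFAAAFYAFAAAFYYFYFAAFYAFAYFAAFYYFYFAAFYYFYFYFAAFYAFAYFAAFYYFYFYFAAFYAFAAFAAAFYAFAAAFYYFYFAAFYAFAYFAAFYYFAFAAAFYYFYFAAFYAFAAFAAAFYAFAAAFYYFYFAAFYAFAAFAAAFYAFAAAFYAFAAAFYYFYFAAFYAFAYFAAFYYFAFAAAFYYFYFAAFYAFAAFAAAFYAFAAAFYAFAAAFYYFYFAAFYAFAYFAAFYYFAFAAAFYYFYFAAFYAFAAFAAAFYAFAAAFYAFAAAFYYFYFAAFYAFAYFAAFYYFYFAAFYYFYFYFAAFYAFAYFAAFYYFYFYFAAFYAFAAFAAAFYAFAAAFYYFYFAAFYAFAYFAAFYYFAFAAAFYYFYFAAFYAFAAFAAAFYYFAAFYYFYFYFAAFYAFAAFAAAFYAFAAAFYYFYFAAFYAFAYFAAFYYFYFAAFYYFYFYFAAFYAFA

Answer: 412


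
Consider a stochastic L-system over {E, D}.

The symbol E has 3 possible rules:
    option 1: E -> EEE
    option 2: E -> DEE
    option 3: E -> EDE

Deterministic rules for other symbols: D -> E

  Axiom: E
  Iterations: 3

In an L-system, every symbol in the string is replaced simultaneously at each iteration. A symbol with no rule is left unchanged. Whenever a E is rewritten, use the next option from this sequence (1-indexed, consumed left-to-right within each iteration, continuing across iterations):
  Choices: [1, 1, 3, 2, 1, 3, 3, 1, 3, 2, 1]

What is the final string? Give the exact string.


Answer: EEEEDEEDEEEEEEDEEDEEEEE

Derivation:
Step 0: E
Step 1: EEE  (used choices [1])
Step 2: EEEEDEDEE  (used choices [1, 3, 2])
Step 3: EEEEDEEDEEEEEEDEEDEEEEE  (used choices [1, 3, 3, 1, 3, 2, 1])


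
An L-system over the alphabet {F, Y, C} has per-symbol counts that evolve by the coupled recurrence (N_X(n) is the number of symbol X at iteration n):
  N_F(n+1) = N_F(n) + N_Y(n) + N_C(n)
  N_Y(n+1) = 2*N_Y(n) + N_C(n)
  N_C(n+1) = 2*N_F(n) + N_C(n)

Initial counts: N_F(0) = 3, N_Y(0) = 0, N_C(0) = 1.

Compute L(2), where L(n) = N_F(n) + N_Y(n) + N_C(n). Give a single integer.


Step 0: N_F=3, N_Y=0, N_C=1, L=4
Step 1: N_F=4, N_Y=1, N_C=7, L=12
Step 2: N_F=12, N_Y=9, N_C=15, L=36

Answer: 36


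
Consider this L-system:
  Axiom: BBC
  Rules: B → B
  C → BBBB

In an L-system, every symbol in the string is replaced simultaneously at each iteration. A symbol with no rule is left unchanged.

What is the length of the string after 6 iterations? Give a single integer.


Answer: 6

Derivation:
Step 0: length = 3
Step 1: length = 6
Step 2: length = 6
Step 3: length = 6
Step 4: length = 6
Step 5: length = 6
Step 6: length = 6


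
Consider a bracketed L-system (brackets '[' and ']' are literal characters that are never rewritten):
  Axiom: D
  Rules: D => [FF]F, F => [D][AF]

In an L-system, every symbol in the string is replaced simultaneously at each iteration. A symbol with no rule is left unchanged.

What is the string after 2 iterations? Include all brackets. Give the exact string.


Answer: [[D][AF][D][AF]][D][AF]

Derivation:
Step 0: D
Step 1: [FF]F
Step 2: [[D][AF][D][AF]][D][AF]


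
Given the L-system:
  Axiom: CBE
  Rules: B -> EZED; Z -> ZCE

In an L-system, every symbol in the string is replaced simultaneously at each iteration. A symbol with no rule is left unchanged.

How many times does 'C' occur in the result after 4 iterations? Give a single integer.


Step 0: CBE  (1 'C')
Step 1: CEZEDE  (1 'C')
Step 2: CEZCEEDE  (2 'C')
Step 3: CEZCECEEDE  (3 'C')
Step 4: CEZCECECEEDE  (4 'C')

Answer: 4


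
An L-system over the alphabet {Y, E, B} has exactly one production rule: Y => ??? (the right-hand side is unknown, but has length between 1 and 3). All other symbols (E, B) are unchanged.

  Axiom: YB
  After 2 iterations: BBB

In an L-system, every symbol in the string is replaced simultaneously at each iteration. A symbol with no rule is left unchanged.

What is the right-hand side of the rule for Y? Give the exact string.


Answer: BB

Derivation:
Trying Y => BB:
  Step 0: YB
  Step 1: BBB
  Step 2: BBB
Matches the given result.


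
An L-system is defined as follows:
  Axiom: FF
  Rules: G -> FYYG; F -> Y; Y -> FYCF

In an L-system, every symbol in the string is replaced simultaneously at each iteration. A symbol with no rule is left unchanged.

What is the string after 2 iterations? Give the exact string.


Answer: FYCFFYCF

Derivation:
Step 0: FF
Step 1: YY
Step 2: FYCFFYCF


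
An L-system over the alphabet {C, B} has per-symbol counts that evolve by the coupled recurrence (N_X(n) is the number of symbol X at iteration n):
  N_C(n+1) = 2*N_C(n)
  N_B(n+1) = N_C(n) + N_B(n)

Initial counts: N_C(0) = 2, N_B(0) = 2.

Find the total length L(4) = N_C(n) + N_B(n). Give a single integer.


Step 0: N_C=2, N_B=2, L=4
Step 1: N_C=4, N_B=4, L=8
Step 2: N_C=8, N_B=8, L=16
Step 3: N_C=16, N_B=16, L=32
Step 4: N_C=32, N_B=32, L=64

Answer: 64


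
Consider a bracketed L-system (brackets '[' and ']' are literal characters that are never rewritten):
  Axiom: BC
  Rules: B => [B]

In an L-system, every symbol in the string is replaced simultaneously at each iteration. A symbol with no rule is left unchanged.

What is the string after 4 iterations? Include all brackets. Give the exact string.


Step 0: BC
Step 1: [B]C
Step 2: [[B]]C
Step 3: [[[B]]]C
Step 4: [[[[B]]]]C

Answer: [[[[B]]]]C


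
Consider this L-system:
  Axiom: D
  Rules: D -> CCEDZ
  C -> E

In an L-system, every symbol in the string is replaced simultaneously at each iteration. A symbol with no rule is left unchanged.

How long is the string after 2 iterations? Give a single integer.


Step 0: length = 1
Step 1: length = 5
Step 2: length = 9

Answer: 9


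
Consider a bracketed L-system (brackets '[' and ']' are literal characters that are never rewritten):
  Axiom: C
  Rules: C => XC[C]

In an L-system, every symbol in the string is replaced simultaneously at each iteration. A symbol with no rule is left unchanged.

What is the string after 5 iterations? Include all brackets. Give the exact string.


Answer: XXXXXC[C][XC[C]][XXC[C][XC[C]]][XXXC[C][XC[C]][XXC[C][XC[C]]]][XXXXC[C][XC[C]][XXC[C][XC[C]]][XXXC[C][XC[C]][XXC[C][XC[C]]]]]

Derivation:
Step 0: C
Step 1: XC[C]
Step 2: XXC[C][XC[C]]
Step 3: XXXC[C][XC[C]][XXC[C][XC[C]]]
Step 4: XXXXC[C][XC[C]][XXC[C][XC[C]]][XXXC[C][XC[C]][XXC[C][XC[C]]]]
Step 5: XXXXXC[C][XC[C]][XXC[C][XC[C]]][XXXC[C][XC[C]][XXC[C][XC[C]]]][XXXXC[C][XC[C]][XXC[C][XC[C]]][XXXC[C][XC[C]][XXC[C][XC[C]]]]]


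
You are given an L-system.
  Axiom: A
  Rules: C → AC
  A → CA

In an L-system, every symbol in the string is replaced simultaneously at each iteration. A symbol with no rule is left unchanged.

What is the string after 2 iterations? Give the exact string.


Answer: ACCA

Derivation:
Step 0: A
Step 1: CA
Step 2: ACCA


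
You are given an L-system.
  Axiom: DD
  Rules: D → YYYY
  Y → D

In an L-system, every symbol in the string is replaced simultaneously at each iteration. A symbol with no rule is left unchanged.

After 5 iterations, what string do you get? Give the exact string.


Answer: YYYYYYYYYYYYYYYYYYYYYYYYYYYYYYYYYYYYYYYYYYYYYYYYYYYYYYYYYYYYYYYYYYYYYYYYYYYYYYYYYYYYYYYYYYYYYYYYYYYYYYYYYYYYYYYYYYYYYYYYYYYYYYYY

Derivation:
Step 0: DD
Step 1: YYYYYYYY
Step 2: DDDDDDDD
Step 3: YYYYYYYYYYYYYYYYYYYYYYYYYYYYYYYY
Step 4: DDDDDDDDDDDDDDDDDDDDDDDDDDDDDDDD
Step 5: YYYYYYYYYYYYYYYYYYYYYYYYYYYYYYYYYYYYYYYYYYYYYYYYYYYYYYYYYYYYYYYYYYYYYYYYYYYYYYYYYYYYYYYYYYYYYYYYYYYYYYYYYYYYYYYYYYYYYYYYYYYYYYYY


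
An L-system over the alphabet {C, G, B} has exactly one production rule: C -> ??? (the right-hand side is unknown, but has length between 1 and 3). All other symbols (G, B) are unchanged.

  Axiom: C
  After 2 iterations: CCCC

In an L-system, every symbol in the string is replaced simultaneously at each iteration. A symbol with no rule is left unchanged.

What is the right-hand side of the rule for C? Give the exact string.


Answer: CC

Derivation:
Trying C -> CC:
  Step 0: C
  Step 1: CC
  Step 2: CCCC
Matches the given result.


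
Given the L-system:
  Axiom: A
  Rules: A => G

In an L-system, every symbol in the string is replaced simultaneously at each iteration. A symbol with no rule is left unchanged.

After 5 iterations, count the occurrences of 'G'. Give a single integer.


Answer: 1

Derivation:
Step 0: A  (0 'G')
Step 1: G  (1 'G')
Step 2: G  (1 'G')
Step 3: G  (1 'G')
Step 4: G  (1 'G')
Step 5: G  (1 'G')


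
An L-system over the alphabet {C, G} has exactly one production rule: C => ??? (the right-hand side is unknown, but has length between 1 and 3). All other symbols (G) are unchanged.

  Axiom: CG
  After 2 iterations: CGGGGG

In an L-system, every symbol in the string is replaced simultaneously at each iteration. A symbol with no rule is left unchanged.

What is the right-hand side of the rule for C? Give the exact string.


Trying C => CGG:
  Step 0: CG
  Step 1: CGGG
  Step 2: CGGGGG
Matches the given result.

Answer: CGG


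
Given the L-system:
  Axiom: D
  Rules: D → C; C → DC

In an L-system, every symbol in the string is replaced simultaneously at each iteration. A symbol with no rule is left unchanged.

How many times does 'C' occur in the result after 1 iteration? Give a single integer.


Step 0: D  (0 'C')
Step 1: C  (1 'C')

Answer: 1


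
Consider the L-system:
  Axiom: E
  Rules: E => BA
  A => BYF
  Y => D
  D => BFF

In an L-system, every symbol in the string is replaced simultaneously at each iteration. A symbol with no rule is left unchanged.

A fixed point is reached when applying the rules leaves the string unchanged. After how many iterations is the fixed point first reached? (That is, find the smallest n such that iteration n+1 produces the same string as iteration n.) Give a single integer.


Answer: 4

Derivation:
Step 0: E
Step 1: BA
Step 2: BBYF
Step 3: BBDF
Step 4: BBBFFF
Step 5: BBBFFF  (unchanged — fixed point at step 4)


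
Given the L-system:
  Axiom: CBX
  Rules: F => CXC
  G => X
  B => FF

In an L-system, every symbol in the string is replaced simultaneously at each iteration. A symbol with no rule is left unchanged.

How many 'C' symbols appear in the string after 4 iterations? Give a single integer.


Step 0: CBX  (1 'C')
Step 1: CFFX  (1 'C')
Step 2: CCXCCXCX  (5 'C')
Step 3: CCXCCXCX  (5 'C')
Step 4: CCXCCXCX  (5 'C')

Answer: 5


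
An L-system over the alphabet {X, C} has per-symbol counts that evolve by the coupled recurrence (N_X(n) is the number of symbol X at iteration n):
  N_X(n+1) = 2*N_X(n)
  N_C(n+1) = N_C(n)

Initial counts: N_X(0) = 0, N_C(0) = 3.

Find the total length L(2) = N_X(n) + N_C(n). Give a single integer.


Answer: 3

Derivation:
Step 0: N_X=0, N_C=3, L=3
Step 1: N_X=0, N_C=3, L=3
Step 2: N_X=0, N_C=3, L=3


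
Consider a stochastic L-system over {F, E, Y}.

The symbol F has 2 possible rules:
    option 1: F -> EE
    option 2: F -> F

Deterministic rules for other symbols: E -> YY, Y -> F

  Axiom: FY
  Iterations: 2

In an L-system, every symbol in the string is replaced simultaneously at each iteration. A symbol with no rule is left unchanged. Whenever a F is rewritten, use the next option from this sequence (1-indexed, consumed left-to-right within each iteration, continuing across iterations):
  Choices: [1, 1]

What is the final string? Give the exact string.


Step 0: FY
Step 1: EEF  (used choices [1])
Step 2: YYYYEE  (used choices [1])

Answer: YYYYEE


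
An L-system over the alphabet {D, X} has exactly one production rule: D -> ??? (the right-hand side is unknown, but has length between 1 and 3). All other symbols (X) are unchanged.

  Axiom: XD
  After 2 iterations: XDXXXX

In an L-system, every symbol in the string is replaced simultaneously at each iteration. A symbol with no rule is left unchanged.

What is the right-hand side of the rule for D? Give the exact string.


Trying D -> DXX:
  Step 0: XD
  Step 1: XDXX
  Step 2: XDXXXX
Matches the given result.

Answer: DXX


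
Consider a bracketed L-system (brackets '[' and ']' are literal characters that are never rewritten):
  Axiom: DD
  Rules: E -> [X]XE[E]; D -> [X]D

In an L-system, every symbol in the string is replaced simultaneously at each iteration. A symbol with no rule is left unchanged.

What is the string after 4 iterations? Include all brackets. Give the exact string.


Step 0: DD
Step 1: [X]D[X]D
Step 2: [X][X]D[X][X]D
Step 3: [X][X][X]D[X][X][X]D
Step 4: [X][X][X][X]D[X][X][X][X]D

Answer: [X][X][X][X]D[X][X][X][X]D
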